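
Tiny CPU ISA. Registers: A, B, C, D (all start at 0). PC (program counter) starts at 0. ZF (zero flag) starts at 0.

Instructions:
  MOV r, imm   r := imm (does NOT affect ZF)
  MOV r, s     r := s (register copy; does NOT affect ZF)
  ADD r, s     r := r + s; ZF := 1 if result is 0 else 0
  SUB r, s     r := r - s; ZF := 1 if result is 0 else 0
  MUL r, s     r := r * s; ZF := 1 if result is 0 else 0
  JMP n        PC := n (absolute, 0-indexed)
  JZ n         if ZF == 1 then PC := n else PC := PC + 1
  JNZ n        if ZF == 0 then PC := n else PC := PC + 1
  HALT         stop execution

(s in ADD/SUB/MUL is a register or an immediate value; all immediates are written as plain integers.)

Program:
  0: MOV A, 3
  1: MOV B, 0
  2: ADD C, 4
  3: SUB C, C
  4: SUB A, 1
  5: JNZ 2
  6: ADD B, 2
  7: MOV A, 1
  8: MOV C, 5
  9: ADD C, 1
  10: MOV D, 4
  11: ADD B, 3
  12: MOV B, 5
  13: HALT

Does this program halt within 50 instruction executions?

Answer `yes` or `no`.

Step 1: PC=0 exec 'MOV A, 3'. After: A=3 B=0 C=0 D=0 ZF=0 PC=1
Step 2: PC=1 exec 'MOV B, 0'. After: A=3 B=0 C=0 D=0 ZF=0 PC=2
Step 3: PC=2 exec 'ADD C, 4'. After: A=3 B=0 C=4 D=0 ZF=0 PC=3
Step 4: PC=3 exec 'SUB C, C'. After: A=3 B=0 C=0 D=0 ZF=1 PC=4
Step 5: PC=4 exec 'SUB A, 1'. After: A=2 B=0 C=0 D=0 ZF=0 PC=5
Step 6: PC=5 exec 'JNZ 2'. After: A=2 B=0 C=0 D=0 ZF=0 PC=2
Step 7: PC=2 exec 'ADD C, 4'. After: A=2 B=0 C=4 D=0 ZF=0 PC=3
Step 8: PC=3 exec 'SUB C, C'. After: A=2 B=0 C=0 D=0 ZF=1 PC=4
Step 9: PC=4 exec 'SUB A, 1'. After: A=1 B=0 C=0 D=0 ZF=0 PC=5
Step 10: PC=5 exec 'JNZ 2'. After: A=1 B=0 C=0 D=0 ZF=0 PC=2
Step 11: PC=2 exec 'ADD C, 4'. After: A=1 B=0 C=4 D=0 ZF=0 PC=3
Step 12: PC=3 exec 'SUB C, C'. After: A=1 B=0 C=0 D=0 ZF=1 PC=4
Step 13: PC=4 exec 'SUB A, 1'. After: A=0 B=0 C=0 D=0 ZF=1 PC=5
Step 14: PC=5 exec 'JNZ 2'. After: A=0 B=0 C=0 D=0 ZF=1 PC=6
Step 15: PC=6 exec 'ADD B, 2'. After: A=0 B=2 C=0 D=0 ZF=0 PC=7
Step 16: PC=7 exec 'MOV A, 1'. After: A=1 B=2 C=0 D=0 ZF=0 PC=8
Step 17: PC=8 exec 'MOV C, 5'. After: A=1 B=2 C=5 D=0 ZF=0 PC=9
Step 18: PC=9 exec 'ADD C, 1'. After: A=1 B=2 C=6 D=0 ZF=0 PC=10
Step 19: PC=10 exec 'MOV D, 4'. After: A=1 B=2 C=6 D=4 ZF=0 PC=11
Step 20: PC=11 exec 'ADD B, 3'. After: A=1 B=5 C=6 D=4 ZF=0 PC=12
Step 21: PC=12 exec 'MOV B, 5'. After: A=1 B=5 C=6 D=4 ZF=0 PC=13
Step 22: PC=13 exec 'HALT'. After: A=1 B=5 C=6 D=4 ZF=0 PC=13 HALTED

Answer: yes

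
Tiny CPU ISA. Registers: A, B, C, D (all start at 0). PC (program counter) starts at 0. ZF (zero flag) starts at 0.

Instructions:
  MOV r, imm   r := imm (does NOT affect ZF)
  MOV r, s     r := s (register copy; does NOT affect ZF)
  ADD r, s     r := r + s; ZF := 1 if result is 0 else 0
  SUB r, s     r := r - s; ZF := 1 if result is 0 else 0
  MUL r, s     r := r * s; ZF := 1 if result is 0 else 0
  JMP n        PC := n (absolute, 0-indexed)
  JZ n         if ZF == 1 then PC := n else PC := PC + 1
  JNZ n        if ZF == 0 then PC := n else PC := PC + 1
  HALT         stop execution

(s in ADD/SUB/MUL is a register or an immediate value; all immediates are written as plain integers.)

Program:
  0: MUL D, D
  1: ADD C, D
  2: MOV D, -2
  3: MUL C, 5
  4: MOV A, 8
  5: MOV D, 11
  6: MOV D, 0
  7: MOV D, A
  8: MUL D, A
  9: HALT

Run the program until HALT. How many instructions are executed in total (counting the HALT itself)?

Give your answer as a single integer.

Answer: 10

Derivation:
Step 1: PC=0 exec 'MUL D, D'. After: A=0 B=0 C=0 D=0 ZF=1 PC=1
Step 2: PC=1 exec 'ADD C, D'. After: A=0 B=0 C=0 D=0 ZF=1 PC=2
Step 3: PC=2 exec 'MOV D, -2'. After: A=0 B=0 C=0 D=-2 ZF=1 PC=3
Step 4: PC=3 exec 'MUL C, 5'. After: A=0 B=0 C=0 D=-2 ZF=1 PC=4
Step 5: PC=4 exec 'MOV A, 8'. After: A=8 B=0 C=0 D=-2 ZF=1 PC=5
Step 6: PC=5 exec 'MOV D, 11'. After: A=8 B=0 C=0 D=11 ZF=1 PC=6
Step 7: PC=6 exec 'MOV D, 0'. After: A=8 B=0 C=0 D=0 ZF=1 PC=7
Step 8: PC=7 exec 'MOV D, A'. After: A=8 B=0 C=0 D=8 ZF=1 PC=8
Step 9: PC=8 exec 'MUL D, A'. After: A=8 B=0 C=0 D=64 ZF=0 PC=9
Step 10: PC=9 exec 'HALT'. After: A=8 B=0 C=0 D=64 ZF=0 PC=9 HALTED
Total instructions executed: 10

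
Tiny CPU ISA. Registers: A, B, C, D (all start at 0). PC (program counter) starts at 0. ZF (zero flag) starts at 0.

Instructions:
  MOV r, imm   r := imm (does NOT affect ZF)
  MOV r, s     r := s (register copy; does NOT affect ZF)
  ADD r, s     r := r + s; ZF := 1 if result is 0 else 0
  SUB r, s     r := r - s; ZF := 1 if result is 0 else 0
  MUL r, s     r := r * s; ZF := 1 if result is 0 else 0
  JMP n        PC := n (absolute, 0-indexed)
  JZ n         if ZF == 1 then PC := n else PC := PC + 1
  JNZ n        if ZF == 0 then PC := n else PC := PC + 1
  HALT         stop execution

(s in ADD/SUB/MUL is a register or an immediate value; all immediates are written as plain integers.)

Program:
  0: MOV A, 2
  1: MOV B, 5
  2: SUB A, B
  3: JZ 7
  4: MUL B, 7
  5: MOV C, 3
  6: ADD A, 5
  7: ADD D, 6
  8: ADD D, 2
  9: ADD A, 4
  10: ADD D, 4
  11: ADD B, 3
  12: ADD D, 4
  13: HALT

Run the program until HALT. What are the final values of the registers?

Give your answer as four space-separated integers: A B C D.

Step 1: PC=0 exec 'MOV A, 2'. After: A=2 B=0 C=0 D=0 ZF=0 PC=1
Step 2: PC=1 exec 'MOV B, 5'. After: A=2 B=5 C=0 D=0 ZF=0 PC=2
Step 3: PC=2 exec 'SUB A, B'. After: A=-3 B=5 C=0 D=0 ZF=0 PC=3
Step 4: PC=3 exec 'JZ 7'. After: A=-3 B=5 C=0 D=0 ZF=0 PC=4
Step 5: PC=4 exec 'MUL B, 7'. After: A=-3 B=35 C=0 D=0 ZF=0 PC=5
Step 6: PC=5 exec 'MOV C, 3'. After: A=-3 B=35 C=3 D=0 ZF=0 PC=6
Step 7: PC=6 exec 'ADD A, 5'. After: A=2 B=35 C=3 D=0 ZF=0 PC=7
Step 8: PC=7 exec 'ADD D, 6'. After: A=2 B=35 C=3 D=6 ZF=0 PC=8
Step 9: PC=8 exec 'ADD D, 2'. After: A=2 B=35 C=3 D=8 ZF=0 PC=9
Step 10: PC=9 exec 'ADD A, 4'. After: A=6 B=35 C=3 D=8 ZF=0 PC=10
Step 11: PC=10 exec 'ADD D, 4'. After: A=6 B=35 C=3 D=12 ZF=0 PC=11
Step 12: PC=11 exec 'ADD B, 3'. After: A=6 B=38 C=3 D=12 ZF=0 PC=12
Step 13: PC=12 exec 'ADD D, 4'. After: A=6 B=38 C=3 D=16 ZF=0 PC=13
Step 14: PC=13 exec 'HALT'. After: A=6 B=38 C=3 D=16 ZF=0 PC=13 HALTED

Answer: 6 38 3 16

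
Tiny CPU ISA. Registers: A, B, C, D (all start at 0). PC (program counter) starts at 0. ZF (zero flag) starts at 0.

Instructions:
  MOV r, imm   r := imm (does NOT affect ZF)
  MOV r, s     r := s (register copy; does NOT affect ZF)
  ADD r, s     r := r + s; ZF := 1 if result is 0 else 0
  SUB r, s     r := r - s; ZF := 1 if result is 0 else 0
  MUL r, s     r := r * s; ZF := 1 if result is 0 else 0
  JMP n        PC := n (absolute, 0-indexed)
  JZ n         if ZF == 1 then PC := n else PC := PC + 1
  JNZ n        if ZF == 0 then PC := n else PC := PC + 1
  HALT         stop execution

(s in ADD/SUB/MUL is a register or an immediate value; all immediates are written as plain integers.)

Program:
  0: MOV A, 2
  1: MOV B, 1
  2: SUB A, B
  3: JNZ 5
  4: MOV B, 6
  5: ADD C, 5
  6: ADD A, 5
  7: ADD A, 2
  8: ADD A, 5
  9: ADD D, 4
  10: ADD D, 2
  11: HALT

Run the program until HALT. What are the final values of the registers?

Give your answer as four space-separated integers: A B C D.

Answer: 13 1 5 6

Derivation:
Step 1: PC=0 exec 'MOV A, 2'. After: A=2 B=0 C=0 D=0 ZF=0 PC=1
Step 2: PC=1 exec 'MOV B, 1'. After: A=2 B=1 C=0 D=0 ZF=0 PC=2
Step 3: PC=2 exec 'SUB A, B'. After: A=1 B=1 C=0 D=0 ZF=0 PC=3
Step 4: PC=3 exec 'JNZ 5'. After: A=1 B=1 C=0 D=0 ZF=0 PC=5
Step 5: PC=5 exec 'ADD C, 5'. After: A=1 B=1 C=5 D=0 ZF=0 PC=6
Step 6: PC=6 exec 'ADD A, 5'. After: A=6 B=1 C=5 D=0 ZF=0 PC=7
Step 7: PC=7 exec 'ADD A, 2'. After: A=8 B=1 C=5 D=0 ZF=0 PC=8
Step 8: PC=8 exec 'ADD A, 5'. After: A=13 B=1 C=5 D=0 ZF=0 PC=9
Step 9: PC=9 exec 'ADD D, 4'. After: A=13 B=1 C=5 D=4 ZF=0 PC=10
Step 10: PC=10 exec 'ADD D, 2'. After: A=13 B=1 C=5 D=6 ZF=0 PC=11
Step 11: PC=11 exec 'HALT'. After: A=13 B=1 C=5 D=6 ZF=0 PC=11 HALTED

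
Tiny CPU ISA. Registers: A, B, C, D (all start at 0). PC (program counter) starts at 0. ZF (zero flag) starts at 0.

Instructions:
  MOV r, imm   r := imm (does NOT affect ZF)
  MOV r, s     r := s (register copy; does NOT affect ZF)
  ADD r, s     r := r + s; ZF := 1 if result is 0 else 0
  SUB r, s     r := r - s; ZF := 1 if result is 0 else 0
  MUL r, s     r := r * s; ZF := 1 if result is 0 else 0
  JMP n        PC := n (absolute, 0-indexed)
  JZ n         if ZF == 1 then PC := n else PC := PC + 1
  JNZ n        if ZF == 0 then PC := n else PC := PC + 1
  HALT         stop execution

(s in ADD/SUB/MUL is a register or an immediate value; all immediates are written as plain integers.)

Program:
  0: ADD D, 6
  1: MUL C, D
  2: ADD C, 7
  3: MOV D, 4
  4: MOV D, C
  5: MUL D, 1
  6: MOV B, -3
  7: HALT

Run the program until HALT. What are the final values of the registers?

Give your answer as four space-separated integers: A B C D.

Step 1: PC=0 exec 'ADD D, 6'. After: A=0 B=0 C=0 D=6 ZF=0 PC=1
Step 2: PC=1 exec 'MUL C, D'. After: A=0 B=0 C=0 D=6 ZF=1 PC=2
Step 3: PC=2 exec 'ADD C, 7'. After: A=0 B=0 C=7 D=6 ZF=0 PC=3
Step 4: PC=3 exec 'MOV D, 4'. After: A=0 B=0 C=7 D=4 ZF=0 PC=4
Step 5: PC=4 exec 'MOV D, C'. After: A=0 B=0 C=7 D=7 ZF=0 PC=5
Step 6: PC=5 exec 'MUL D, 1'. After: A=0 B=0 C=7 D=7 ZF=0 PC=6
Step 7: PC=6 exec 'MOV B, -3'. After: A=0 B=-3 C=7 D=7 ZF=0 PC=7
Step 8: PC=7 exec 'HALT'. After: A=0 B=-3 C=7 D=7 ZF=0 PC=7 HALTED

Answer: 0 -3 7 7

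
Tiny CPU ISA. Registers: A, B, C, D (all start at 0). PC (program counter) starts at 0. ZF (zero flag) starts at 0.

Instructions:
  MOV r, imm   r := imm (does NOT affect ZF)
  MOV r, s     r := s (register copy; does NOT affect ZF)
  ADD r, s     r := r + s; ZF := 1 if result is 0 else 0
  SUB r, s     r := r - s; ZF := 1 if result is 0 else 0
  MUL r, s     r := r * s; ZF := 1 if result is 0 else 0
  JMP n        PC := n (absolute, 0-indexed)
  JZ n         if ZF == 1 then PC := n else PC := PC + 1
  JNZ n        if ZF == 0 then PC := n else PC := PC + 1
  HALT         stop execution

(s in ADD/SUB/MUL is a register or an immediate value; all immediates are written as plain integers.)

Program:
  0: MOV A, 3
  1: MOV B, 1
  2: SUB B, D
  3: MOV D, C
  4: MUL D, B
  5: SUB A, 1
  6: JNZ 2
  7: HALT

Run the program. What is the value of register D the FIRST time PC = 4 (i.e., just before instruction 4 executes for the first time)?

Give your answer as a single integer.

Step 1: PC=0 exec 'MOV A, 3'. After: A=3 B=0 C=0 D=0 ZF=0 PC=1
Step 2: PC=1 exec 'MOV B, 1'. After: A=3 B=1 C=0 D=0 ZF=0 PC=2
Step 3: PC=2 exec 'SUB B, D'. After: A=3 B=1 C=0 D=0 ZF=0 PC=3
Step 4: PC=3 exec 'MOV D, C'. After: A=3 B=1 C=0 D=0 ZF=0 PC=4
First time PC=4: D=0

0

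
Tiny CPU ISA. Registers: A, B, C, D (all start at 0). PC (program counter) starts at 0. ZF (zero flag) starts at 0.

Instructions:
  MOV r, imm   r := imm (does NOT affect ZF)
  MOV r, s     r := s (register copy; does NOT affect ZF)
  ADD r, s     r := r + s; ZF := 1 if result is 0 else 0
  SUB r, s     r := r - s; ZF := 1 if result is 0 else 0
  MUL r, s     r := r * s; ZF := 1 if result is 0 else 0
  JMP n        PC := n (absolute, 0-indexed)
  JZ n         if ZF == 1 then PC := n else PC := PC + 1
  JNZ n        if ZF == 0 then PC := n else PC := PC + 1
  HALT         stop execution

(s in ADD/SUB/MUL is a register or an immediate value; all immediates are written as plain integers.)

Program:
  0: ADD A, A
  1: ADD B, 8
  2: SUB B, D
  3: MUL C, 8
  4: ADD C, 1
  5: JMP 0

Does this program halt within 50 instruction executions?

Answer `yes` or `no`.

Step 1: PC=0 exec 'ADD A, A'. After: A=0 B=0 C=0 D=0 ZF=1 PC=1
Step 2: PC=1 exec 'ADD B, 8'. After: A=0 B=8 C=0 D=0 ZF=0 PC=2
Step 3: PC=2 exec 'SUB B, D'. After: A=0 B=8 C=0 D=0 ZF=0 PC=3
Step 4: PC=3 exec 'MUL C, 8'. After: A=0 B=8 C=0 D=0 ZF=1 PC=4
Step 5: PC=4 exec 'ADD C, 1'. After: A=0 B=8 C=1 D=0 ZF=0 PC=5
Step 6: PC=5 exec 'JMP 0'. After: A=0 B=8 C=1 D=0 ZF=0 PC=0
Step 7: PC=0 exec 'ADD A, A'. After: A=0 B=8 C=1 D=0 ZF=1 PC=1
Step 8: PC=1 exec 'ADD B, 8'. After: A=0 B=16 C=1 D=0 ZF=0 PC=2
Step 9: PC=2 exec 'SUB B, D'. After: A=0 B=16 C=1 D=0 ZF=0 PC=3
Step 10: PC=3 exec 'MUL C, 8'. After: A=0 B=16 C=8 D=0 ZF=0 PC=4
Step 11: PC=4 exec 'ADD C, 1'. After: A=0 B=16 C=9 D=0 ZF=0 PC=5
Step 12: PC=5 exec 'JMP 0'. After: A=0 B=16 C=9 D=0 ZF=0 PC=0
Step 13: PC=0 exec 'ADD A, A'. After: A=0 B=16 C=9 D=0 ZF=1 PC=1
Step 14: PC=1 exec 'ADD B, 8'. After: A=0 B=24 C=9 D=0 ZF=0 PC=2
Step 15: PC=2 exec 'SUB B, D'. After: A=0 B=24 C=9 D=0 ZF=0 PC=3
After 50 steps: not halted. PC revisits the same instructions with no path to HALT; will never halt.

Answer: no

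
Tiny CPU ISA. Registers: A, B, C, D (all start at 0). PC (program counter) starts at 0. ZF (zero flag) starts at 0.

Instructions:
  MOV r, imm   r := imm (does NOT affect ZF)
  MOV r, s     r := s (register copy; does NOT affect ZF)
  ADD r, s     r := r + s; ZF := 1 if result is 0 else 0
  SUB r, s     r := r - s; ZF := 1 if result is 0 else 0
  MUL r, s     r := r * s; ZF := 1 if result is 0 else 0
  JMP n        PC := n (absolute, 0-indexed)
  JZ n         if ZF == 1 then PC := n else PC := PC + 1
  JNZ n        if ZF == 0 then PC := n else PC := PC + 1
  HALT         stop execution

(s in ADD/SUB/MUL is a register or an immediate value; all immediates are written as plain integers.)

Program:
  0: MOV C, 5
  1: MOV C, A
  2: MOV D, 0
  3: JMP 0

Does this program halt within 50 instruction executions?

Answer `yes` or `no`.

Step 1: PC=0 exec 'MOV C, 5'. After: A=0 B=0 C=5 D=0 ZF=0 PC=1
Step 2: PC=1 exec 'MOV C, A'. After: A=0 B=0 C=0 D=0 ZF=0 PC=2
Step 3: PC=2 exec 'MOV D, 0'. After: A=0 B=0 C=0 D=0 ZF=0 PC=3
Step 4: PC=3 exec 'JMP 0'. After: A=0 B=0 C=0 D=0 ZF=0 PC=0
State after step 4 equals the initial state: the program is in a cycle of length 4 and will never halt.

Answer: no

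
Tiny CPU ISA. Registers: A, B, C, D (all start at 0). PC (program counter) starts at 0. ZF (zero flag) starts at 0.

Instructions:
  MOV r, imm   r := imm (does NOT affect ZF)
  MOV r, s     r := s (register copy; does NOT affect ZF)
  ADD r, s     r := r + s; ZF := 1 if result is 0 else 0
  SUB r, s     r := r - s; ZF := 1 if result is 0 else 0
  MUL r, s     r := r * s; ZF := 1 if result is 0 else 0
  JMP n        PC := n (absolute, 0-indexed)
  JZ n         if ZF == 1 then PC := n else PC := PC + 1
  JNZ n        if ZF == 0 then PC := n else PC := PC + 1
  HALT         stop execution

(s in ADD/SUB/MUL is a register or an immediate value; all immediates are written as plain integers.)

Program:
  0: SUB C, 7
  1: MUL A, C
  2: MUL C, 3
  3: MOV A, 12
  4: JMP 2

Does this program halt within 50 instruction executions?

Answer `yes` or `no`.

Answer: no

Derivation:
Step 1: PC=0 exec 'SUB C, 7'. After: A=0 B=0 C=-7 D=0 ZF=0 PC=1
Step 2: PC=1 exec 'MUL A, C'. After: A=0 B=0 C=-7 D=0 ZF=1 PC=2
Step 3: PC=2 exec 'MUL C, 3'. After: A=0 B=0 C=-21 D=0 ZF=0 PC=3
Step 4: PC=3 exec 'MOV A, 12'. After: A=12 B=0 C=-21 D=0 ZF=0 PC=4
Step 5: PC=4 exec 'JMP 2'. After: A=12 B=0 C=-21 D=0 ZF=0 PC=2
Step 6: PC=2 exec 'MUL C, 3'. After: A=12 B=0 C=-63 D=0 ZF=0 PC=3
Step 7: PC=3 exec 'MOV A, 12'. After: A=12 B=0 C=-63 D=0 ZF=0 PC=4
Step 8: PC=4 exec 'JMP 2'. After: A=12 B=0 C=-63 D=0 ZF=0 PC=2
Step 9: PC=2 exec 'MUL C, 3'. After: A=12 B=0 C=-189 D=0 ZF=0 PC=3
Step 10: PC=3 exec 'MOV A, 12'. After: A=12 B=0 C=-189 D=0 ZF=0 PC=4
Step 11: PC=4 exec 'JMP 2'. After: A=12 B=0 C=-189 D=0 ZF=0 PC=2
Step 12: PC=2 exec 'MUL C, 3'. After: A=12 B=0 C=-567 D=0 ZF=0 PC=3
Step 13: PC=3 exec 'MOV A, 12'. After: A=12 B=0 C=-567 D=0 ZF=0 PC=4
Step 14: PC=4 exec 'JMP 2'. After: A=12 B=0 C=-567 D=0 ZF=0 PC=2
Step 15: PC=2 exec 'MUL C, 3'. After: A=12 B=0 C=-1701 D=0 ZF=0 PC=3
After 50 steps: not halted. PC revisits the same instructions with no path to HALT; will never halt.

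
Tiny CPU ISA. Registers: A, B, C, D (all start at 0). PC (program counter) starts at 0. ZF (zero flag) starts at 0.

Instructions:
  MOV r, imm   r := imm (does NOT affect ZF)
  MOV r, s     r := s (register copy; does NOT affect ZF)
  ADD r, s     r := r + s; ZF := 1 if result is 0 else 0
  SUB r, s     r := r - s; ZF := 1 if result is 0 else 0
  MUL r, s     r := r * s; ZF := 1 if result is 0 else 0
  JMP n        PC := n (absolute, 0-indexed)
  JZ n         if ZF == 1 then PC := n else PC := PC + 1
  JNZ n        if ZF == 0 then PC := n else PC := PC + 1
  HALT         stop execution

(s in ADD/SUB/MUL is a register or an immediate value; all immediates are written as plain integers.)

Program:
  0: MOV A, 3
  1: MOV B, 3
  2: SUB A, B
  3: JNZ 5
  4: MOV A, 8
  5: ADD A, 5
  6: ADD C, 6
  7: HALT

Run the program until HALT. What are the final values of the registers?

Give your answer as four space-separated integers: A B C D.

Step 1: PC=0 exec 'MOV A, 3'. After: A=3 B=0 C=0 D=0 ZF=0 PC=1
Step 2: PC=1 exec 'MOV B, 3'. After: A=3 B=3 C=0 D=0 ZF=0 PC=2
Step 3: PC=2 exec 'SUB A, B'. After: A=0 B=3 C=0 D=0 ZF=1 PC=3
Step 4: PC=3 exec 'JNZ 5'. After: A=0 B=3 C=0 D=0 ZF=1 PC=4
Step 5: PC=4 exec 'MOV A, 8'. After: A=8 B=3 C=0 D=0 ZF=1 PC=5
Step 6: PC=5 exec 'ADD A, 5'. After: A=13 B=3 C=0 D=0 ZF=0 PC=6
Step 7: PC=6 exec 'ADD C, 6'. After: A=13 B=3 C=6 D=0 ZF=0 PC=7
Step 8: PC=7 exec 'HALT'. After: A=13 B=3 C=6 D=0 ZF=0 PC=7 HALTED

Answer: 13 3 6 0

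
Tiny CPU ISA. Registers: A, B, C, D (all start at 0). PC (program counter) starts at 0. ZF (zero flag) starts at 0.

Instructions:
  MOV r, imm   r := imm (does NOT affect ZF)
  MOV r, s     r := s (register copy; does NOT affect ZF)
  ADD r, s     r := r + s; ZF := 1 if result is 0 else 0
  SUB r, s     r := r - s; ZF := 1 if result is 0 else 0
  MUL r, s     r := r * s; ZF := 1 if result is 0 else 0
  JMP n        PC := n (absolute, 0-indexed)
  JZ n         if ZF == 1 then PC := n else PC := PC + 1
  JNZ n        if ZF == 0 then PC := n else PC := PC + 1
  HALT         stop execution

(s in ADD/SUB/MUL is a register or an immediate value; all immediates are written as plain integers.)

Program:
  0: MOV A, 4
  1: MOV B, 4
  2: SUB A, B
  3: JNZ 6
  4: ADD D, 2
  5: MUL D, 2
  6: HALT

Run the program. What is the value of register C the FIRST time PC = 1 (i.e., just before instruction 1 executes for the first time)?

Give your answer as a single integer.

Step 1: PC=0 exec 'MOV A, 4'. After: A=4 B=0 C=0 D=0 ZF=0 PC=1
First time PC=1: C=0

0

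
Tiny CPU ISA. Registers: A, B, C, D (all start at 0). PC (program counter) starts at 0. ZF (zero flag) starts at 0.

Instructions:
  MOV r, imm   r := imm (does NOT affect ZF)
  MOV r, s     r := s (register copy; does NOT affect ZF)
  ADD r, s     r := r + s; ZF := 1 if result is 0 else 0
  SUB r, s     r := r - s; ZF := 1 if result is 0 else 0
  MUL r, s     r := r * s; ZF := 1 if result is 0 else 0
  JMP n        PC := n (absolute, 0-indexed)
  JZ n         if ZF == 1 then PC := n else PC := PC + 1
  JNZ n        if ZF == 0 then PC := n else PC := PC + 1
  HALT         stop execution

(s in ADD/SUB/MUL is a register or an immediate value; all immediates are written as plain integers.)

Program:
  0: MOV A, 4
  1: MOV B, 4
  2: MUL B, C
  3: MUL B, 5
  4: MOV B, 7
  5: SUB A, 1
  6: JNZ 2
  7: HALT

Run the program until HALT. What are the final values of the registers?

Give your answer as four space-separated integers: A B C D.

Answer: 0 7 0 0

Derivation:
Step 1: PC=0 exec 'MOV A, 4'. After: A=4 B=0 C=0 D=0 ZF=0 PC=1
Step 2: PC=1 exec 'MOV B, 4'. After: A=4 B=4 C=0 D=0 ZF=0 PC=2
Step 3: PC=2 exec 'MUL B, C'. After: A=4 B=0 C=0 D=0 ZF=1 PC=3
Step 4: PC=3 exec 'MUL B, 5'. After: A=4 B=0 C=0 D=0 ZF=1 PC=4
Step 5: PC=4 exec 'MOV B, 7'. After: A=4 B=7 C=0 D=0 ZF=1 PC=5
Step 6: PC=5 exec 'SUB A, 1'. After: A=3 B=7 C=0 D=0 ZF=0 PC=6
Step 7: PC=6 exec 'JNZ 2'. After: A=3 B=7 C=0 D=0 ZF=0 PC=2
Step 8: PC=2 exec 'MUL B, C'. After: A=3 B=0 C=0 D=0 ZF=1 PC=3
Step 9: PC=3 exec 'MUL B, 5'. After: A=3 B=0 C=0 D=0 ZF=1 PC=4
Step 10: PC=4 exec 'MOV B, 7'. After: A=3 B=7 C=0 D=0 ZF=1 PC=5
Step 11: PC=5 exec 'SUB A, 1'. After: A=2 B=7 C=0 D=0 ZF=0 PC=6
Step 12: PC=6 exec 'JNZ 2'. After: A=2 B=7 C=0 D=0 ZF=0 PC=2
Step 13: PC=2 exec 'MUL B, C'. After: A=2 B=0 C=0 D=0 ZF=1 PC=3
Step 14: PC=3 exec 'MUL B, 5'. After: A=2 B=0 C=0 D=0 ZF=1 PC=4
Step 15: PC=4 exec 'MOV B, 7'. After: A=2 B=7 C=0 D=0 ZF=1 PC=5
Step 16: PC=5 exec 'SUB A, 1'. After: A=1 B=7 C=0 D=0 ZF=0 PC=6
Step 17: PC=6 exec 'JNZ 2'. After: A=1 B=7 C=0 D=0 ZF=0 PC=2
Step 18: PC=2 exec 'MUL B, C'. After: A=1 B=0 C=0 D=0 ZF=1 PC=3
Step 19: PC=3 exec 'MUL B, 5'. After: A=1 B=0 C=0 D=0 ZF=1 PC=4
Step 20: PC=4 exec 'MOV B, 7'. After: A=1 B=7 C=0 D=0 ZF=1 PC=5
Step 21: PC=5 exec 'SUB A, 1'. After: A=0 B=7 C=0 D=0 ZF=1 PC=6
Step 22: PC=6 exec 'JNZ 2'. After: A=0 B=7 C=0 D=0 ZF=1 PC=7
Step 23: PC=7 exec 'HALT'. After: A=0 B=7 C=0 D=0 ZF=1 PC=7 HALTED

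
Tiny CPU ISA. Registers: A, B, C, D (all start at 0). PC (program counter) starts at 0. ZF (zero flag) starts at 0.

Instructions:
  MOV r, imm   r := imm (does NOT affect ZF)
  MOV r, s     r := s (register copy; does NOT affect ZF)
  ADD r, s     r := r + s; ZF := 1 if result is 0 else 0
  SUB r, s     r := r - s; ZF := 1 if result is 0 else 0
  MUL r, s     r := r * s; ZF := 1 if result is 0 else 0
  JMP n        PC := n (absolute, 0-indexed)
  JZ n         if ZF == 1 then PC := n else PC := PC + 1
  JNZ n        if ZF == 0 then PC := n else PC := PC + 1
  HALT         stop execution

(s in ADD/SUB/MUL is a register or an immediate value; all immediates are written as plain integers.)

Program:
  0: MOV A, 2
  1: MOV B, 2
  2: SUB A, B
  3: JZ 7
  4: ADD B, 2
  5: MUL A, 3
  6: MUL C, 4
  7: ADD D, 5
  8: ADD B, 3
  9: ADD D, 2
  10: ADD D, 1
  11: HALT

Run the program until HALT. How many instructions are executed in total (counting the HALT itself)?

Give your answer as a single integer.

Step 1: PC=0 exec 'MOV A, 2'. After: A=2 B=0 C=0 D=0 ZF=0 PC=1
Step 2: PC=1 exec 'MOV B, 2'. After: A=2 B=2 C=0 D=0 ZF=0 PC=2
Step 3: PC=2 exec 'SUB A, B'. After: A=0 B=2 C=0 D=0 ZF=1 PC=3
Step 4: PC=3 exec 'JZ 7'. After: A=0 B=2 C=0 D=0 ZF=1 PC=7
Step 5: PC=7 exec 'ADD D, 5'. After: A=0 B=2 C=0 D=5 ZF=0 PC=8
Step 6: PC=8 exec 'ADD B, 3'. After: A=0 B=5 C=0 D=5 ZF=0 PC=9
Step 7: PC=9 exec 'ADD D, 2'. After: A=0 B=5 C=0 D=7 ZF=0 PC=10
Step 8: PC=10 exec 'ADD D, 1'. After: A=0 B=5 C=0 D=8 ZF=0 PC=11
Step 9: PC=11 exec 'HALT'. After: A=0 B=5 C=0 D=8 ZF=0 PC=11 HALTED
Total instructions executed: 9

Answer: 9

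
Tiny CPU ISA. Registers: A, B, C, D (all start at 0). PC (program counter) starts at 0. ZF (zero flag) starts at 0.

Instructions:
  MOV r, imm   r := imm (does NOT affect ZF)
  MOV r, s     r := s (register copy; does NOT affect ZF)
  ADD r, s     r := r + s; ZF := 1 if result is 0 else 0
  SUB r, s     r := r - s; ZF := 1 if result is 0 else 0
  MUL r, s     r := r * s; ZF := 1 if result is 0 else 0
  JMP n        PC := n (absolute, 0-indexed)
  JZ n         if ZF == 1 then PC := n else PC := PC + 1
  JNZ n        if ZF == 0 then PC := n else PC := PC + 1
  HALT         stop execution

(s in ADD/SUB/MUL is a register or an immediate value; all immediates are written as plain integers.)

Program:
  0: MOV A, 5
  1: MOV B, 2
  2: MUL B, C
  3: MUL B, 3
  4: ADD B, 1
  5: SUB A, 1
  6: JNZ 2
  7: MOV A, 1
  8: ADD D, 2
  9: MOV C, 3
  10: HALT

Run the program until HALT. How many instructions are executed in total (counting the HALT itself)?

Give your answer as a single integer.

Answer: 31

Derivation:
Step 1: PC=0 exec 'MOV A, 5'. After: A=5 B=0 C=0 D=0 ZF=0 PC=1
Step 2: PC=1 exec 'MOV B, 2'. After: A=5 B=2 C=0 D=0 ZF=0 PC=2
Step 3: PC=2 exec 'MUL B, C'. After: A=5 B=0 C=0 D=0 ZF=1 PC=3
Step 4: PC=3 exec 'MUL B, 3'. After: A=5 B=0 C=0 D=0 ZF=1 PC=4
Step 5: PC=4 exec 'ADD B, 1'. After: A=5 B=1 C=0 D=0 ZF=0 PC=5
Step 6: PC=5 exec 'SUB A, 1'. After: A=4 B=1 C=0 D=0 ZF=0 PC=6
Step 7: PC=6 exec 'JNZ 2'. After: A=4 B=1 C=0 D=0 ZF=0 PC=2
Step 8: PC=2 exec 'MUL B, C'. After: A=4 B=0 C=0 D=0 ZF=1 PC=3
Step 9: PC=3 exec 'MUL B, 3'. After: A=4 B=0 C=0 D=0 ZF=1 PC=4
Step 10: PC=4 exec 'ADD B, 1'. After: A=4 B=1 C=0 D=0 ZF=0 PC=5
Step 11: PC=5 exec 'SUB A, 1'. After: A=3 B=1 C=0 D=0 ZF=0 PC=6
Step 12: PC=6 exec 'JNZ 2'. After: A=3 B=1 C=0 D=0 ZF=0 PC=2
Step 13: PC=2 exec 'MUL B, C'. After: A=3 B=0 C=0 D=0 ZF=1 PC=3
Step 14: PC=3 exec 'MUL B, 3'. After: A=3 B=0 C=0 D=0 ZF=1 PC=4
Step 15: PC=4 exec 'ADD B, 1'. After: A=3 B=1 C=0 D=0 ZF=0 PC=5
Step 16: PC=5 exec 'SUB A, 1'. After: A=2 B=1 C=0 D=0 ZF=0 PC=6
Step 17: PC=6 exec 'JNZ 2'. After: A=2 B=1 C=0 D=0 ZF=0 PC=2
Step 18: PC=2 exec 'MUL B, C'. After: A=2 B=0 C=0 D=0 ZF=1 PC=3
Step 19: PC=3 exec 'MUL B, 3'. After: A=2 B=0 C=0 D=0 ZF=1 PC=4
Step 20: PC=4 exec 'ADD B, 1'. After: A=2 B=1 C=0 D=0 ZF=0 PC=5
Step 21: PC=5 exec 'SUB A, 1'. After: A=1 B=1 C=0 D=0 ZF=0 PC=6
Step 22: PC=6 exec 'JNZ 2'. After: A=1 B=1 C=0 D=0 ZF=0 PC=2
Step 23: PC=2 exec 'MUL B, C'. After: A=1 B=0 C=0 D=0 ZF=1 PC=3
Step 24: PC=3 exec 'MUL B, 3'. After: A=1 B=0 C=0 D=0 ZF=1 PC=4
Step 25: PC=4 exec 'ADD B, 1'. After: A=1 B=1 C=0 D=0 ZF=0 PC=5
Step 26: PC=5 exec 'SUB A, 1'. After: A=0 B=1 C=0 D=0 ZF=1 PC=6
Step 27: PC=6 exec 'JNZ 2'. After: A=0 B=1 C=0 D=0 ZF=1 PC=7
Step 28: PC=7 exec 'MOV A, 1'. After: A=1 B=1 C=0 D=0 ZF=1 PC=8
Step 29: PC=8 exec 'ADD D, 2'. After: A=1 B=1 C=0 D=2 ZF=0 PC=9
Step 30: PC=9 exec 'MOV C, 3'. After: A=1 B=1 C=3 D=2 ZF=0 PC=10
Step 31: PC=10 exec 'HALT'. After: A=1 B=1 C=3 D=2 ZF=0 PC=10 HALTED
Total instructions executed: 31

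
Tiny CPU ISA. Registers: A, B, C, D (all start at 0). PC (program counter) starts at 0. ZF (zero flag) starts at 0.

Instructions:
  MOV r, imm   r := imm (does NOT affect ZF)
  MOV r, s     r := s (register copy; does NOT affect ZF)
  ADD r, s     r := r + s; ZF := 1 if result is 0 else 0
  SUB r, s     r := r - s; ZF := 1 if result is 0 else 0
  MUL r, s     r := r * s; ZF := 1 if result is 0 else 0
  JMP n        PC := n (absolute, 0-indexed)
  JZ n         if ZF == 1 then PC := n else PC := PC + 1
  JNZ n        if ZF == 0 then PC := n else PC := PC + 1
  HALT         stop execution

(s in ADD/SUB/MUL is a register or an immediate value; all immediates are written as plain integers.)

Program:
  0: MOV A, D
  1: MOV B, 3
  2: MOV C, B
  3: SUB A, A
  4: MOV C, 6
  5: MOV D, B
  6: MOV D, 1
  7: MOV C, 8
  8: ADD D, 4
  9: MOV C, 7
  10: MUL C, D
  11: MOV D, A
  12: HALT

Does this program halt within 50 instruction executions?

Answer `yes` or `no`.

Step 1: PC=0 exec 'MOV A, D'. After: A=0 B=0 C=0 D=0 ZF=0 PC=1
Step 2: PC=1 exec 'MOV B, 3'. After: A=0 B=3 C=0 D=0 ZF=0 PC=2
Step 3: PC=2 exec 'MOV C, B'. After: A=0 B=3 C=3 D=0 ZF=0 PC=3
Step 4: PC=3 exec 'SUB A, A'. After: A=0 B=3 C=3 D=0 ZF=1 PC=4
Step 5: PC=4 exec 'MOV C, 6'. After: A=0 B=3 C=6 D=0 ZF=1 PC=5
Step 6: PC=5 exec 'MOV D, B'. After: A=0 B=3 C=6 D=3 ZF=1 PC=6
Step 7: PC=6 exec 'MOV D, 1'. After: A=0 B=3 C=6 D=1 ZF=1 PC=7
Step 8: PC=7 exec 'MOV C, 8'. After: A=0 B=3 C=8 D=1 ZF=1 PC=8
Step 9: PC=8 exec 'ADD D, 4'. After: A=0 B=3 C=8 D=5 ZF=0 PC=9
Step 10: PC=9 exec 'MOV C, 7'. After: A=0 B=3 C=7 D=5 ZF=0 PC=10
Step 11: PC=10 exec 'MUL C, D'. After: A=0 B=3 C=35 D=5 ZF=0 PC=11
Step 12: PC=11 exec 'MOV D, A'. After: A=0 B=3 C=35 D=0 ZF=0 PC=12
Step 13: PC=12 exec 'HALT'. After: A=0 B=3 C=35 D=0 ZF=0 PC=12 HALTED

Answer: yes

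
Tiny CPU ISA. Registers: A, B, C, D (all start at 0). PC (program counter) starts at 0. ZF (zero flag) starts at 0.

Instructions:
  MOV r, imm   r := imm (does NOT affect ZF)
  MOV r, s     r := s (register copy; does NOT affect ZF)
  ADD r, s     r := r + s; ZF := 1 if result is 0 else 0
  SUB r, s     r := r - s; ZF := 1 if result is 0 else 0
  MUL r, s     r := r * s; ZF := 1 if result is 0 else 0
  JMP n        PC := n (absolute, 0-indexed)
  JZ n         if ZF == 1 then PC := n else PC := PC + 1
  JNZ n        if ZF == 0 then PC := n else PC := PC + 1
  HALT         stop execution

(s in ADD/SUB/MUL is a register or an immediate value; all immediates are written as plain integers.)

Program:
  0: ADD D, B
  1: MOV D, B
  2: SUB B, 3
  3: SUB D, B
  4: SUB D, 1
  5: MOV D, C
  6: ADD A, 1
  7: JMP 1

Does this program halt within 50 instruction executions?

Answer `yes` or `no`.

Step 1: PC=0 exec 'ADD D, B'. After: A=0 B=0 C=0 D=0 ZF=1 PC=1
Step 2: PC=1 exec 'MOV D, B'. After: A=0 B=0 C=0 D=0 ZF=1 PC=2
Step 3: PC=2 exec 'SUB B, 3'. After: A=0 B=-3 C=0 D=0 ZF=0 PC=3
Step 4: PC=3 exec 'SUB D, B'. After: A=0 B=-3 C=0 D=3 ZF=0 PC=4
Step 5: PC=4 exec 'SUB D, 1'. After: A=0 B=-3 C=0 D=2 ZF=0 PC=5
Step 6: PC=5 exec 'MOV D, C'. After: A=0 B=-3 C=0 D=0 ZF=0 PC=6
Step 7: PC=6 exec 'ADD A, 1'. After: A=1 B=-3 C=0 D=0 ZF=0 PC=7
Step 8: PC=7 exec 'JMP 1'. After: A=1 B=-3 C=0 D=0 ZF=0 PC=1
Step 9: PC=1 exec 'MOV D, B'. After: A=1 B=-3 C=0 D=-3 ZF=0 PC=2
Step 10: PC=2 exec 'SUB B, 3'. After: A=1 B=-6 C=0 D=-3 ZF=0 PC=3
Step 11: PC=3 exec 'SUB D, B'. After: A=1 B=-6 C=0 D=3 ZF=0 PC=4
Step 12: PC=4 exec 'SUB D, 1'. After: A=1 B=-6 C=0 D=2 ZF=0 PC=5
Step 13: PC=5 exec 'MOV D, C'. After: A=1 B=-6 C=0 D=0 ZF=0 PC=6
Step 14: PC=6 exec 'ADD A, 1'. After: A=2 B=-6 C=0 D=0 ZF=0 PC=7
Step 15: PC=7 exec 'JMP 1'. After: A=2 B=-6 C=0 D=0 ZF=0 PC=1
After 50 steps: not halted. PC revisits the same instructions with no path to HALT; will never halt.

Answer: no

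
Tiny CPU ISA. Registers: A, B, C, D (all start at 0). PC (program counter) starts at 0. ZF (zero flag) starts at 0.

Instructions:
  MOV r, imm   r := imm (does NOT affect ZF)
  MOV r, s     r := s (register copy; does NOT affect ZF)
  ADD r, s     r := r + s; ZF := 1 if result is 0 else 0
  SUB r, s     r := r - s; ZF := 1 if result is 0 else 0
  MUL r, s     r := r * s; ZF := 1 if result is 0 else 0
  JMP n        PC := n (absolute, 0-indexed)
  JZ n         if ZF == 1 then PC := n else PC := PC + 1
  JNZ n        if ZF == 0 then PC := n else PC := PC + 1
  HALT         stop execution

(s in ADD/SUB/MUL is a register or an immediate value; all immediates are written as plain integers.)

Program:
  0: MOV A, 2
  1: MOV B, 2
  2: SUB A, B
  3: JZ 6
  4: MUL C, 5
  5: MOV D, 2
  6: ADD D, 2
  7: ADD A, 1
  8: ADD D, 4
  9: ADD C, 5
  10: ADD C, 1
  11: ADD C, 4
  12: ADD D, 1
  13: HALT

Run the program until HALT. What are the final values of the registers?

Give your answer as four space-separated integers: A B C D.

Answer: 1 2 10 7

Derivation:
Step 1: PC=0 exec 'MOV A, 2'. After: A=2 B=0 C=0 D=0 ZF=0 PC=1
Step 2: PC=1 exec 'MOV B, 2'. After: A=2 B=2 C=0 D=0 ZF=0 PC=2
Step 3: PC=2 exec 'SUB A, B'. After: A=0 B=2 C=0 D=0 ZF=1 PC=3
Step 4: PC=3 exec 'JZ 6'. After: A=0 B=2 C=0 D=0 ZF=1 PC=6
Step 5: PC=6 exec 'ADD D, 2'. After: A=0 B=2 C=0 D=2 ZF=0 PC=7
Step 6: PC=7 exec 'ADD A, 1'. After: A=1 B=2 C=0 D=2 ZF=0 PC=8
Step 7: PC=8 exec 'ADD D, 4'. After: A=1 B=2 C=0 D=6 ZF=0 PC=9
Step 8: PC=9 exec 'ADD C, 5'. After: A=1 B=2 C=5 D=6 ZF=0 PC=10
Step 9: PC=10 exec 'ADD C, 1'. After: A=1 B=2 C=6 D=6 ZF=0 PC=11
Step 10: PC=11 exec 'ADD C, 4'. After: A=1 B=2 C=10 D=6 ZF=0 PC=12
Step 11: PC=12 exec 'ADD D, 1'. After: A=1 B=2 C=10 D=7 ZF=0 PC=13
Step 12: PC=13 exec 'HALT'. After: A=1 B=2 C=10 D=7 ZF=0 PC=13 HALTED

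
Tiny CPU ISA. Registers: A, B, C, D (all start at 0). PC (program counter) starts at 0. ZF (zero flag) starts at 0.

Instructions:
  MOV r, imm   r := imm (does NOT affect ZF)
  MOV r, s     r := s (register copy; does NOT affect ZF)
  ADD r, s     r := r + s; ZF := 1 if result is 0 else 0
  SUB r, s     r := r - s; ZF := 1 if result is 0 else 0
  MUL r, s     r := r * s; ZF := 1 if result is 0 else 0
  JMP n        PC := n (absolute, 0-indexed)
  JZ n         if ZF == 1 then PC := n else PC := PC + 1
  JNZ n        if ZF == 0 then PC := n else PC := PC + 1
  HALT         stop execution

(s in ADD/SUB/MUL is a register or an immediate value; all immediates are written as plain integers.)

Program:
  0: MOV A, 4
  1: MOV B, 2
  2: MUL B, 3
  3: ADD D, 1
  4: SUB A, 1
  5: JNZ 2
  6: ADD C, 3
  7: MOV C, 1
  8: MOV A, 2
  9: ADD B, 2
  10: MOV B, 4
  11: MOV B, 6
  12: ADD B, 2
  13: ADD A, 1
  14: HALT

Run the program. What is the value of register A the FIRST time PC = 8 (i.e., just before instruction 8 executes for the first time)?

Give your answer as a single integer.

Step 1: PC=0 exec 'MOV A, 4'. After: A=4 B=0 C=0 D=0 ZF=0 PC=1
Step 2: PC=1 exec 'MOV B, 2'. After: A=4 B=2 C=0 D=0 ZF=0 PC=2
Step 3: PC=2 exec 'MUL B, 3'. After: A=4 B=6 C=0 D=0 ZF=0 PC=3
Step 4: PC=3 exec 'ADD D, 1'. After: A=4 B=6 C=0 D=1 ZF=0 PC=4
Step 5: PC=4 exec 'SUB A, 1'. After: A=3 B=6 C=0 D=1 ZF=0 PC=5
Step 6: PC=5 exec 'JNZ 2'. After: A=3 B=6 C=0 D=1 ZF=0 PC=2
Step 7: PC=2 exec 'MUL B, 3'. After: A=3 B=18 C=0 D=1 ZF=0 PC=3
Step 8: PC=3 exec 'ADD D, 1'. After: A=3 B=18 C=0 D=2 ZF=0 PC=4
Step 9: PC=4 exec 'SUB A, 1'. After: A=2 B=18 C=0 D=2 ZF=0 PC=5
Step 10: PC=5 exec 'JNZ 2'. After: A=2 B=18 C=0 D=2 ZF=0 PC=2
Step 11: PC=2 exec 'MUL B, 3'. After: A=2 B=54 C=0 D=2 ZF=0 PC=3
Step 12: PC=3 exec 'ADD D, 1'. After: A=2 B=54 C=0 D=3 ZF=0 PC=4
Step 13: PC=4 exec 'SUB A, 1'. After: A=1 B=54 C=0 D=3 ZF=0 PC=5
Step 14: PC=5 exec 'JNZ 2'. After: A=1 B=54 C=0 D=3 ZF=0 PC=2
Step 15: PC=2 exec 'MUL B, 3'. After: A=1 B=162 C=0 D=3 ZF=0 PC=3
Step 16: PC=3 exec 'ADD D, 1'. After: A=1 B=162 C=0 D=4 ZF=0 PC=4
Step 17: PC=4 exec 'SUB A, 1'. After: A=0 B=162 C=0 D=4 ZF=1 PC=5
Step 18: PC=5 exec 'JNZ 2'. After: A=0 B=162 C=0 D=4 ZF=1 PC=6
Step 19: PC=6 exec 'ADD C, 3'. After: A=0 B=162 C=3 D=4 ZF=0 PC=7
Step 20: PC=7 exec 'MOV C, 1'. After: A=0 B=162 C=1 D=4 ZF=0 PC=8
First time PC=8: A=0

0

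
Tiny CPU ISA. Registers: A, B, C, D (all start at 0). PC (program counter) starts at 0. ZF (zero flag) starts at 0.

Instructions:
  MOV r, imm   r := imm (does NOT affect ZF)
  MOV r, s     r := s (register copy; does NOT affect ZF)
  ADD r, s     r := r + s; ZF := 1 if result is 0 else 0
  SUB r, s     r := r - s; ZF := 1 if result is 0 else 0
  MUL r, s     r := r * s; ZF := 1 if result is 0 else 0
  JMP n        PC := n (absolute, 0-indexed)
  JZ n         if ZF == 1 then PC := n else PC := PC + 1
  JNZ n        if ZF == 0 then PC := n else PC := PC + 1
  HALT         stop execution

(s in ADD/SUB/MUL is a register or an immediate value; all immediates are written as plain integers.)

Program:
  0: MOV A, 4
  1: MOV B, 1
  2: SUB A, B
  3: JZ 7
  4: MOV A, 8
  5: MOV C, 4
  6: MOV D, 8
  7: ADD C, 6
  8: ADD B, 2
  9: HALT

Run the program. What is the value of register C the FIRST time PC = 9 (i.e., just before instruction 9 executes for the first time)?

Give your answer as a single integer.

Step 1: PC=0 exec 'MOV A, 4'. After: A=4 B=0 C=0 D=0 ZF=0 PC=1
Step 2: PC=1 exec 'MOV B, 1'. After: A=4 B=1 C=0 D=0 ZF=0 PC=2
Step 3: PC=2 exec 'SUB A, B'. After: A=3 B=1 C=0 D=0 ZF=0 PC=3
Step 4: PC=3 exec 'JZ 7'. After: A=3 B=1 C=0 D=0 ZF=0 PC=4
Step 5: PC=4 exec 'MOV A, 8'. After: A=8 B=1 C=0 D=0 ZF=0 PC=5
Step 6: PC=5 exec 'MOV C, 4'. After: A=8 B=1 C=4 D=0 ZF=0 PC=6
Step 7: PC=6 exec 'MOV D, 8'. After: A=8 B=1 C=4 D=8 ZF=0 PC=7
Step 8: PC=7 exec 'ADD C, 6'. After: A=8 B=1 C=10 D=8 ZF=0 PC=8
Step 9: PC=8 exec 'ADD B, 2'. After: A=8 B=3 C=10 D=8 ZF=0 PC=9
First time PC=9: C=10

10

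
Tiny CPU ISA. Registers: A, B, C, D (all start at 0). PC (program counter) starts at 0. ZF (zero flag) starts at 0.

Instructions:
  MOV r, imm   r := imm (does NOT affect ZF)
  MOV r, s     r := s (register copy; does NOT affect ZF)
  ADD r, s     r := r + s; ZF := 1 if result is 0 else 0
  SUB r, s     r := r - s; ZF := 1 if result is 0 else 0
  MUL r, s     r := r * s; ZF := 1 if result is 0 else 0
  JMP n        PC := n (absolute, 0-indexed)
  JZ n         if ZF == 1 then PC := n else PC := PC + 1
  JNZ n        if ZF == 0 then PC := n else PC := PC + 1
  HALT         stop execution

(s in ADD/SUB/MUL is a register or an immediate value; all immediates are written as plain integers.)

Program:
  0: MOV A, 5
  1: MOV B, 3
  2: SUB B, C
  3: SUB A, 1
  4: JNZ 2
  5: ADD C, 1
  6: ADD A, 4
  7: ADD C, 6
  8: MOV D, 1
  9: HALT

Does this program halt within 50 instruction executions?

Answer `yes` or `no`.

Step 1: PC=0 exec 'MOV A, 5'. After: A=5 B=0 C=0 D=0 ZF=0 PC=1
Step 2: PC=1 exec 'MOV B, 3'. After: A=5 B=3 C=0 D=0 ZF=0 PC=2
Step 3: PC=2 exec 'SUB B, C'. After: A=5 B=3 C=0 D=0 ZF=0 PC=3
Step 4: PC=3 exec 'SUB A, 1'. After: A=4 B=3 C=0 D=0 ZF=0 PC=4
Step 5: PC=4 exec 'JNZ 2'. After: A=4 B=3 C=0 D=0 ZF=0 PC=2
Step 6: PC=2 exec 'SUB B, C'. After: A=4 B=3 C=0 D=0 ZF=0 PC=3
Step 7: PC=3 exec 'SUB A, 1'. After: A=3 B=3 C=0 D=0 ZF=0 PC=4
Step 8: PC=4 exec 'JNZ 2'. After: A=3 B=3 C=0 D=0 ZF=0 PC=2
Step 9: PC=2 exec 'SUB B, C'. After: A=3 B=3 C=0 D=0 ZF=0 PC=3
Step 10: PC=3 exec 'SUB A, 1'. After: A=2 B=3 C=0 D=0 ZF=0 PC=4
Step 11: PC=4 exec 'JNZ 2'. After: A=2 B=3 C=0 D=0 ZF=0 PC=2
Step 12: PC=2 exec 'SUB B, C'. After: A=2 B=3 C=0 D=0 ZF=0 PC=3
Step 13: PC=3 exec 'SUB A, 1'. After: A=1 B=3 C=0 D=0 ZF=0 PC=4
Step 14: PC=4 exec 'JNZ 2'. After: A=1 B=3 C=0 D=0 ZF=0 PC=2
Step 15: PC=2 exec 'SUB B, C'. After: A=1 B=3 C=0 D=0 ZF=0 PC=3
Step 16: PC=3 exec 'SUB A, 1'. After: A=0 B=3 C=0 D=0 ZF=1 PC=4
Step 17: PC=4 exec 'JNZ 2'. After: A=0 B=3 C=0 D=0 ZF=1 PC=5
Step 18: PC=5 exec 'ADD C, 1'. After: A=0 B=3 C=1 D=0 ZF=0 PC=6
Step 19: PC=6 exec 'ADD A, 4'. After: A=4 B=3 C=1 D=0 ZF=0 PC=7
Step 20: PC=7 exec 'ADD C, 6'. After: A=4 B=3 C=7 D=0 ZF=0 PC=8
Step 21: PC=8 exec 'MOV D, 1'. After: A=4 B=3 C=7 D=1 ZF=0 PC=9
Step 22: PC=9 exec 'HALT'. After: A=4 B=3 C=7 D=1 ZF=0 PC=9 HALTED

Answer: yes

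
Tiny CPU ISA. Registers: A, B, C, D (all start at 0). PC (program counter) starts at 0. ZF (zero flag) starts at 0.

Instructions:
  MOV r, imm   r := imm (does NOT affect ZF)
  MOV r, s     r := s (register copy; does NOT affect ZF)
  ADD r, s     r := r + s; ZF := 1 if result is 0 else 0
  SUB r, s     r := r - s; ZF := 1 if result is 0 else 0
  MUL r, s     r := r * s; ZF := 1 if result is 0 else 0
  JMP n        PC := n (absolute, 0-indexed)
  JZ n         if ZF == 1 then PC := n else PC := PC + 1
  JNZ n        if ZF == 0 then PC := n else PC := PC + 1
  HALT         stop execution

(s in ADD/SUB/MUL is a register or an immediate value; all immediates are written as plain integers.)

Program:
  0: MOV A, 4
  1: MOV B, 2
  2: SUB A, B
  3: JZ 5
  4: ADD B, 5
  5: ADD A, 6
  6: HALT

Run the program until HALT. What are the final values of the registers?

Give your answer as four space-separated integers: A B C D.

Answer: 8 7 0 0

Derivation:
Step 1: PC=0 exec 'MOV A, 4'. After: A=4 B=0 C=0 D=0 ZF=0 PC=1
Step 2: PC=1 exec 'MOV B, 2'. After: A=4 B=2 C=0 D=0 ZF=0 PC=2
Step 3: PC=2 exec 'SUB A, B'. After: A=2 B=2 C=0 D=0 ZF=0 PC=3
Step 4: PC=3 exec 'JZ 5'. After: A=2 B=2 C=0 D=0 ZF=0 PC=4
Step 5: PC=4 exec 'ADD B, 5'. After: A=2 B=7 C=0 D=0 ZF=0 PC=5
Step 6: PC=5 exec 'ADD A, 6'. After: A=8 B=7 C=0 D=0 ZF=0 PC=6
Step 7: PC=6 exec 'HALT'. After: A=8 B=7 C=0 D=0 ZF=0 PC=6 HALTED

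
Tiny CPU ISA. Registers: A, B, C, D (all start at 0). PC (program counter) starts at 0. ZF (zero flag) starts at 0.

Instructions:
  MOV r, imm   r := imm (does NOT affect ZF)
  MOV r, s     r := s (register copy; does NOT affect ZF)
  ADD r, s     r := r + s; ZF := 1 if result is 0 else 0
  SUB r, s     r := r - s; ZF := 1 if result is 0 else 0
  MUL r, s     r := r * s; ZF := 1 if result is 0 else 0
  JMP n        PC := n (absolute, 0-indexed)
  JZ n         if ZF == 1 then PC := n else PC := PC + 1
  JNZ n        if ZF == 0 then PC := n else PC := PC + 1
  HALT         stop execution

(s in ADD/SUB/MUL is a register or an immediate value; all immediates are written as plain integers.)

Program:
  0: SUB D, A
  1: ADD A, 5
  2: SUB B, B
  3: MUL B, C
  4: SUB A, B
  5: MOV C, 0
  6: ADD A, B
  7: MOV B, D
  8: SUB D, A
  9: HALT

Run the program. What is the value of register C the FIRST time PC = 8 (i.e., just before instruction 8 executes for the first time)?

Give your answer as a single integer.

Step 1: PC=0 exec 'SUB D, A'. After: A=0 B=0 C=0 D=0 ZF=1 PC=1
Step 2: PC=1 exec 'ADD A, 5'. After: A=5 B=0 C=0 D=0 ZF=0 PC=2
Step 3: PC=2 exec 'SUB B, B'. After: A=5 B=0 C=0 D=0 ZF=1 PC=3
Step 4: PC=3 exec 'MUL B, C'. After: A=5 B=0 C=0 D=0 ZF=1 PC=4
Step 5: PC=4 exec 'SUB A, B'. After: A=5 B=0 C=0 D=0 ZF=0 PC=5
Step 6: PC=5 exec 'MOV C, 0'. After: A=5 B=0 C=0 D=0 ZF=0 PC=6
Step 7: PC=6 exec 'ADD A, B'. After: A=5 B=0 C=0 D=0 ZF=0 PC=7
Step 8: PC=7 exec 'MOV B, D'. After: A=5 B=0 C=0 D=0 ZF=0 PC=8
First time PC=8: C=0

0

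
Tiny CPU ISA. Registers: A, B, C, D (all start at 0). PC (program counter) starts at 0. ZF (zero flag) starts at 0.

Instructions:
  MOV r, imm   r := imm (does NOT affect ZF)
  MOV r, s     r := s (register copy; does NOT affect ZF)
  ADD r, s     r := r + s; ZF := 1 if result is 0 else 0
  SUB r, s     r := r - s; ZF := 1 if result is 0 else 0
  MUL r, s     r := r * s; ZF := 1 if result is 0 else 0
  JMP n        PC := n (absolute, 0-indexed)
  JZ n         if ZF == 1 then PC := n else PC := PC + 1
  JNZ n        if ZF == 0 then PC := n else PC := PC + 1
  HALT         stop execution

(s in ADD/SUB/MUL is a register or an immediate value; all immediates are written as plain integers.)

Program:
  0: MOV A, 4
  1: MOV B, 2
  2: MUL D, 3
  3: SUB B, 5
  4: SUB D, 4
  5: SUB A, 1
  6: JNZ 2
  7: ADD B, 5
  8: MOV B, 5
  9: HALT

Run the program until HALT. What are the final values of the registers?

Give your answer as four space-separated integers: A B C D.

Answer: 0 5 0 -160

Derivation:
Step 1: PC=0 exec 'MOV A, 4'. After: A=4 B=0 C=0 D=0 ZF=0 PC=1
Step 2: PC=1 exec 'MOV B, 2'. After: A=4 B=2 C=0 D=0 ZF=0 PC=2
Step 3: PC=2 exec 'MUL D, 3'. After: A=4 B=2 C=0 D=0 ZF=1 PC=3
Step 4: PC=3 exec 'SUB B, 5'. After: A=4 B=-3 C=0 D=0 ZF=0 PC=4
Step 5: PC=4 exec 'SUB D, 4'. After: A=4 B=-3 C=0 D=-4 ZF=0 PC=5
Step 6: PC=5 exec 'SUB A, 1'. After: A=3 B=-3 C=0 D=-4 ZF=0 PC=6
Step 7: PC=6 exec 'JNZ 2'. After: A=3 B=-3 C=0 D=-4 ZF=0 PC=2
Step 8: PC=2 exec 'MUL D, 3'. After: A=3 B=-3 C=0 D=-12 ZF=0 PC=3
Step 9: PC=3 exec 'SUB B, 5'. After: A=3 B=-8 C=0 D=-12 ZF=0 PC=4
Step 10: PC=4 exec 'SUB D, 4'. After: A=3 B=-8 C=0 D=-16 ZF=0 PC=5
Step 11: PC=5 exec 'SUB A, 1'. After: A=2 B=-8 C=0 D=-16 ZF=0 PC=6
Step 12: PC=6 exec 'JNZ 2'. After: A=2 B=-8 C=0 D=-16 ZF=0 PC=2
Step 13: PC=2 exec 'MUL D, 3'. After: A=2 B=-8 C=0 D=-48 ZF=0 PC=3
Step 14: PC=3 exec 'SUB B, 5'. After: A=2 B=-13 C=0 D=-48 ZF=0 PC=4
Step 15: PC=4 exec 'SUB D, 4'. After: A=2 B=-13 C=0 D=-52 ZF=0 PC=5
Step 16: PC=5 exec 'SUB A, 1'. After: A=1 B=-13 C=0 D=-52 ZF=0 PC=6
Step 17: PC=6 exec 'JNZ 2'. After: A=1 B=-13 C=0 D=-52 ZF=0 PC=2
Step 18: PC=2 exec 'MUL D, 3'. After: A=1 B=-13 C=0 D=-156 ZF=0 PC=3
Step 19: PC=3 exec 'SUB B, 5'. After: A=1 B=-18 C=0 D=-156 ZF=0 PC=4
Step 20: PC=4 exec 'SUB D, 4'. After: A=1 B=-18 C=0 D=-160 ZF=0 PC=5
Step 21: PC=5 exec 'SUB A, 1'. After: A=0 B=-18 C=0 D=-160 ZF=1 PC=6
Step 22: PC=6 exec 'JNZ 2'. After: A=0 B=-18 C=0 D=-160 ZF=1 PC=7
Step 23: PC=7 exec 'ADD B, 5'. After: A=0 B=-13 C=0 D=-160 ZF=0 PC=8
Step 24: PC=8 exec 'MOV B, 5'. After: A=0 B=5 C=0 D=-160 ZF=0 PC=9
Step 25: PC=9 exec 'HALT'. After: A=0 B=5 C=0 D=-160 ZF=0 PC=9 HALTED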